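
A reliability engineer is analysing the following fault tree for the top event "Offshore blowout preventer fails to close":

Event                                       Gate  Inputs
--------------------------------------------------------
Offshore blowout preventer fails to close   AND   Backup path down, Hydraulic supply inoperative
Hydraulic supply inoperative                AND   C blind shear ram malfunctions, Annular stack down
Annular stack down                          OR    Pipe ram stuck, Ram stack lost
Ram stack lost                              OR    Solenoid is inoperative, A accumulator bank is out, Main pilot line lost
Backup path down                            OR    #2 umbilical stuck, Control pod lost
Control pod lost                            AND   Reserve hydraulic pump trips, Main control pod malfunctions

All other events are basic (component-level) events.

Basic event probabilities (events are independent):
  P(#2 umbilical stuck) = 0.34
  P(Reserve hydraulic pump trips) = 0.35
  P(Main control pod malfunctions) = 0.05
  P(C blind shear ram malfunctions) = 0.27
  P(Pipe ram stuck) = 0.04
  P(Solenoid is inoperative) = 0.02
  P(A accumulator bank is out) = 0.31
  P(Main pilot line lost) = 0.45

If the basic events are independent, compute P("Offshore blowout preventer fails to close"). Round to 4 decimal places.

P(Control pod lost) [AND] = 0.35 × 0.05 = 0.017500
P(Backup path down) [OR] = 1 − (1−0.34) × (1−0.017500) = 0.351550
P(Ram stack lost) [OR] = 1 − (1−0.02) × (1−0.31) × (1−0.45) = 0.628090
P(Annular stack down) [OR] = 1 − (1−0.04) × (1−0.628090) = 0.642966
P(Hydraulic supply inoperative) [AND] = 0.27 × 0.642966 = 0.173601
P(Offshore blowout preventer fails to close) [AND] = 0.351550 × 0.173601 = 0.061029
Rounded to 4 decimal places: P(Offshore blowout preventer fails to close) ≈ 0.0610.

0.0610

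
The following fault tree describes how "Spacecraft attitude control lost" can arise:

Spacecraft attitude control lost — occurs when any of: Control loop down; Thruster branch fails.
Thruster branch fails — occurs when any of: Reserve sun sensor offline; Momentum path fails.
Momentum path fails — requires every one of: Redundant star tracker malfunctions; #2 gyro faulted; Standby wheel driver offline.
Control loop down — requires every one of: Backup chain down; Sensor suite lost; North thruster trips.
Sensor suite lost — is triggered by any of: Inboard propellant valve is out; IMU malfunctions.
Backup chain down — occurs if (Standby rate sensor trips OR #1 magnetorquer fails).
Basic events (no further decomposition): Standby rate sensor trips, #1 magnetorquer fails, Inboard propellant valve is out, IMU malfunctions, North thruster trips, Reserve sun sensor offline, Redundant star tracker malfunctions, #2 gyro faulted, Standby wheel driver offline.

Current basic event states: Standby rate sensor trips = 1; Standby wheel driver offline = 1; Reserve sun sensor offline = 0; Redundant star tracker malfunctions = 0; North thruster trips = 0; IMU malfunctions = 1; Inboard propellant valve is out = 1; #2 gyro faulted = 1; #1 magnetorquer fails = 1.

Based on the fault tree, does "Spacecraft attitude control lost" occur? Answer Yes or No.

Backup chain down [OR]: Standby rate sensor trips=occurs, #1 magnetorquer fails=occurs → at least one input occurs → occurs.
Sensor suite lost [OR]: Inboard propellant valve is out=occurs, IMU malfunctions=occurs → at least one input occurs → occurs.
Control loop down [AND]: Backup chain down=occurs, Sensor suite lost=occurs, North thruster trips=not → not all inputs occur → does not occur.
Momentum path fails [AND]: Redundant star tracker malfunctions=not, #2 gyro faulted=occurs, Standby wheel driver offline=occurs → not all inputs occur → does not occur.
Thruster branch fails [OR]: Reserve sun sensor offline=not, Momentum path fails=not → no input occurs → does not occur.
Spacecraft attitude control lost [OR]: Control loop down=not, Thruster branch fails=not → no input occurs → does not occur.

No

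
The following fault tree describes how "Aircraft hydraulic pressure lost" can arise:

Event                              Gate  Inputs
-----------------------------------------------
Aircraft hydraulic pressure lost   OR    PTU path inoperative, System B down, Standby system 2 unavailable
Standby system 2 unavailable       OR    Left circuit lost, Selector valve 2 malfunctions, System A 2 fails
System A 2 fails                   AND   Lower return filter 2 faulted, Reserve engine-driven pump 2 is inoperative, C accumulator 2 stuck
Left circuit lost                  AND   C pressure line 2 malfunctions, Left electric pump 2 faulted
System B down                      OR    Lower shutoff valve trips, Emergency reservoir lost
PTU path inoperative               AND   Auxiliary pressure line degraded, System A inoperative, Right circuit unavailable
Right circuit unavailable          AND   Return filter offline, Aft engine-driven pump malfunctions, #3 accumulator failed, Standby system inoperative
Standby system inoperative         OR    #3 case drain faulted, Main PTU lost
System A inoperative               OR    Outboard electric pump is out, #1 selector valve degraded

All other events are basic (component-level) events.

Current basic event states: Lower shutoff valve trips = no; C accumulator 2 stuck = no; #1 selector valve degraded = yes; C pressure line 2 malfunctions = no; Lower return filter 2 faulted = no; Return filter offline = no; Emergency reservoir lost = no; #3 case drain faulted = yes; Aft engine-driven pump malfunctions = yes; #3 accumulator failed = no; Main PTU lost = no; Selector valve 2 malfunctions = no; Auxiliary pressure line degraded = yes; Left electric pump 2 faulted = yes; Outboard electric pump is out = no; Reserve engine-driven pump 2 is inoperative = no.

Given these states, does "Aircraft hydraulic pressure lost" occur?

No

System A inoperative [OR]: Outboard electric pump is out=not, #1 selector valve degraded=occurs → at least one input occurs → occurs.
Standby system inoperative [OR]: #3 case drain faulted=occurs, Main PTU lost=not → at least one input occurs → occurs.
Right circuit unavailable [AND]: Return filter offline=not, Aft engine-driven pump malfunctions=occurs, #3 accumulator failed=not, Standby system inoperative=occurs → not all inputs occur → does not occur.
PTU path inoperative [AND]: Auxiliary pressure line degraded=occurs, System A inoperative=occurs, Right circuit unavailable=not → not all inputs occur → does not occur.
System B down [OR]: Lower shutoff valve trips=not, Emergency reservoir lost=not → no input occurs → does not occur.
Left circuit lost [AND]: C pressure line 2 malfunctions=not, Left electric pump 2 faulted=occurs → not all inputs occur → does not occur.
System A 2 fails [AND]: Lower return filter 2 faulted=not, Reserve engine-driven pump 2 is inoperative=not, C accumulator 2 stuck=not → not all inputs occur → does not occur.
Standby system 2 unavailable [OR]: Left circuit lost=not, Selector valve 2 malfunctions=not, System A 2 fails=not → no input occurs → does not occur.
Aircraft hydraulic pressure lost [OR]: PTU path inoperative=not, System B down=not, Standby system 2 unavailable=not → no input occurs → does not occur.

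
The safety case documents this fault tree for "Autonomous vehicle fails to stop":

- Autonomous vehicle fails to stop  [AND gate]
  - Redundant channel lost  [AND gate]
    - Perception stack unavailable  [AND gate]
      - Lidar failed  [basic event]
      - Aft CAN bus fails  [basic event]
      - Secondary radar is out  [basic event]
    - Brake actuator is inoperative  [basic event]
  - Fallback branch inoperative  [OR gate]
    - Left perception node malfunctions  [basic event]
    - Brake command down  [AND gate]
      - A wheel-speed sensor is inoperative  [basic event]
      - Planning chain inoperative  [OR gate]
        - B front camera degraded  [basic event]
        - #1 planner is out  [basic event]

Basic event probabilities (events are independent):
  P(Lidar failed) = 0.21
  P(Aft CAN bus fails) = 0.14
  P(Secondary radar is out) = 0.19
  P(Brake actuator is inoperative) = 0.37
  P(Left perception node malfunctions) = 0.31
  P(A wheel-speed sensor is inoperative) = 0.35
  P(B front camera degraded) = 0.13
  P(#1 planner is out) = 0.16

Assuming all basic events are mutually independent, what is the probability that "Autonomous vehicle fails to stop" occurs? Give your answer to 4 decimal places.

P(Perception stack unavailable) [AND] = 0.21 × 0.14 × 0.19 = 0.005586
P(Redundant channel lost) [AND] = 0.005586 × 0.37 = 0.002067
P(Planning chain inoperative) [OR] = 1 − (1−0.13) × (1−0.16) = 0.269200
P(Brake command down) [AND] = 0.35 × 0.269200 = 0.094220
P(Fallback branch inoperative) [OR] = 1 − (1−0.31) × (1−0.094220) = 0.375012
P(Autonomous vehicle fails to stop) [AND] = 0.002067 × 0.375012 = 0.000775
Rounded to 4 decimal places: P(Autonomous vehicle fails to stop) ≈ 0.0008.

0.0008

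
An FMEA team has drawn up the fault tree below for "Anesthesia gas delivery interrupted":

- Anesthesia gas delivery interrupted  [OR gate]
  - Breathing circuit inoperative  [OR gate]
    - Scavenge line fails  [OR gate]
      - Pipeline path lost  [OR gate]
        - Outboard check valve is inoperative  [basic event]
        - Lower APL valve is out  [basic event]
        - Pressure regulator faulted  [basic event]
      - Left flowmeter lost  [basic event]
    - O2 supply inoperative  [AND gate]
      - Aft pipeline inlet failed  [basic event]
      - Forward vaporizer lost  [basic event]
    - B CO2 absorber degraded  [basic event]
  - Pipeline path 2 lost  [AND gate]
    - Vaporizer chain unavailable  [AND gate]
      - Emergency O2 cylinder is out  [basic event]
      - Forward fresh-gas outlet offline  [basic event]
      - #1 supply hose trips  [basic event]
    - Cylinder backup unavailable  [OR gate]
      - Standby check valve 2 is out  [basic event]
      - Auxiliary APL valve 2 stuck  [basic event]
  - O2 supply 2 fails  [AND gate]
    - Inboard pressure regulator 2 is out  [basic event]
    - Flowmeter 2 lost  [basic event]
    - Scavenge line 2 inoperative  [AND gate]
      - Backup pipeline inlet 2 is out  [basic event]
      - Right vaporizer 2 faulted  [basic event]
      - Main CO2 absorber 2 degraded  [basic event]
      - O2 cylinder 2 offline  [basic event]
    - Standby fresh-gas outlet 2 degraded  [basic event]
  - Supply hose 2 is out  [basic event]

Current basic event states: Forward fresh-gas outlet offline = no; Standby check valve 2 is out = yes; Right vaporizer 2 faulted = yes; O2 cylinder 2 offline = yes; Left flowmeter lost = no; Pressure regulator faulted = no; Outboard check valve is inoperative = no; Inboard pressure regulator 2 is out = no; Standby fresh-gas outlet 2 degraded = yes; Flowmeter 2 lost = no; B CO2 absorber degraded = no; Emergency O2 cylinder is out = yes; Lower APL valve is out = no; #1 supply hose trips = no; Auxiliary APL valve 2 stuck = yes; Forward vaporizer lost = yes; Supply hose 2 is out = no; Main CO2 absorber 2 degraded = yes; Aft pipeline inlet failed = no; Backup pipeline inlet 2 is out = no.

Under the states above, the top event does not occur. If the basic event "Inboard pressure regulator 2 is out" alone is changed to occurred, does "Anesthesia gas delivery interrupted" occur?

Counterfactual: set "Inboard pressure regulator 2 is out" to occurred.
Pipeline path lost [OR]: Outboard check valve is inoperative=not, Lower APL valve is out=not, Pressure regulator faulted=not → no input occurs → does not occur.
Scavenge line fails [OR]: Pipeline path lost=not, Left flowmeter lost=not → no input occurs → does not occur.
O2 supply inoperative [AND]: Aft pipeline inlet failed=not, Forward vaporizer lost=occurs → not all inputs occur → does not occur.
Breathing circuit inoperative [OR]: Scavenge line fails=not, O2 supply inoperative=not, B CO2 absorber degraded=not → no input occurs → does not occur.
Vaporizer chain unavailable [AND]: Emergency O2 cylinder is out=occurs, Forward fresh-gas outlet offline=not, #1 supply hose trips=not → not all inputs occur → does not occur.
Cylinder backup unavailable [OR]: Standby check valve 2 is out=occurs, Auxiliary APL valve 2 stuck=occurs → at least one input occurs → occurs.
Pipeline path 2 lost [AND]: Vaporizer chain unavailable=not, Cylinder backup unavailable=occurs → not all inputs occur → does not occur.
Scavenge line 2 inoperative [AND]: Backup pipeline inlet 2 is out=not, Right vaporizer 2 faulted=occurs, Main CO2 absorber 2 degraded=occurs, O2 cylinder 2 offline=occurs → not all inputs occur → does not occur.
O2 supply 2 fails [AND]: Inboard pressure regulator 2 is out=occurs, Flowmeter 2 lost=not, Scavenge line 2 inoperative=not, Standby fresh-gas outlet 2 degraded=occurs → not all inputs occur → does not occur.
Anesthesia gas delivery interrupted [OR]: Breathing circuit inoperative=not, Pipeline path 2 lost=not, O2 supply 2 fails=not, Supply hose 2 is out=not → no input occurs → does not occur.

No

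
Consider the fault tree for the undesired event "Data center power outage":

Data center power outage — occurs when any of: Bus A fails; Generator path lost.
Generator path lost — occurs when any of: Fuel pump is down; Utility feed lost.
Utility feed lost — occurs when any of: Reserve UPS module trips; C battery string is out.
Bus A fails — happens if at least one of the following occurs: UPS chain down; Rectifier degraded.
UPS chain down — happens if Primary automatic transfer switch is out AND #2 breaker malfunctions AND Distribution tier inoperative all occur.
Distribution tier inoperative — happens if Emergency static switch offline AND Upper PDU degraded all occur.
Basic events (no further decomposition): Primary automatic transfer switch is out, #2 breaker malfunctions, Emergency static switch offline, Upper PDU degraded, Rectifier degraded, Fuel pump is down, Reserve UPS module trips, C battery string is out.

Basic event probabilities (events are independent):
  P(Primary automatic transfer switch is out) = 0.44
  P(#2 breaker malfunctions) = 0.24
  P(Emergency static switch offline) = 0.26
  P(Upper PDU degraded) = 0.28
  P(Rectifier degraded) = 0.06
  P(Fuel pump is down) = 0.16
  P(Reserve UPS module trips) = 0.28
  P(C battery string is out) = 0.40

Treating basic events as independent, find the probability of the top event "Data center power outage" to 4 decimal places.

P(Distribution tier inoperative) [AND] = 0.26 × 0.28 = 0.072800
P(UPS chain down) [AND] = 0.44 × 0.24 × 0.072800 = 0.007688
P(Bus A fails) [OR] = 1 − (1−0.007688) × (1−0.06) = 0.067227
P(Utility feed lost) [OR] = 1 − (1−0.28) × (1−0.40) = 0.568000
P(Generator path lost) [OR] = 1 − (1−0.16) × (1−0.568000) = 0.637120
P(Data center power outage) [OR] = 1 − (1−0.067227) × (1−0.637120) = 0.661515
Rounded to 4 decimal places: P(Data center power outage) ≈ 0.6615.

0.6615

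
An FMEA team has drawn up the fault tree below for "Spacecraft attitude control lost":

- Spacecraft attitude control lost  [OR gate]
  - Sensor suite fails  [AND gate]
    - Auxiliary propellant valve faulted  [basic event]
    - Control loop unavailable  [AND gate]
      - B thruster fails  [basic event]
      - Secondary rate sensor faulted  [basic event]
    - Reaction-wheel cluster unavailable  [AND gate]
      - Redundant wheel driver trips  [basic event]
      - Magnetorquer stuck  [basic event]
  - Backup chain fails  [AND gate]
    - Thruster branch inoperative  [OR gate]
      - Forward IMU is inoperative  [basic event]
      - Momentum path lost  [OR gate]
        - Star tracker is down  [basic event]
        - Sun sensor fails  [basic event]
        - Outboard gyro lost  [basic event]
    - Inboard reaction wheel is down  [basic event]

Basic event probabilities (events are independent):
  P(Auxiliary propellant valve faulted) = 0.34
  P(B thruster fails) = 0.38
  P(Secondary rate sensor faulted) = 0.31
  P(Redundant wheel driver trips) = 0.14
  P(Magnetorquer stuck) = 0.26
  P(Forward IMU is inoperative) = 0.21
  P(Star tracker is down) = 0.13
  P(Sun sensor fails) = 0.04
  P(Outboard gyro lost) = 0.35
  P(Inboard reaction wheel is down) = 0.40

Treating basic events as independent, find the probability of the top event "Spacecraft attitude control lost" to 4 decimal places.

0.2296

P(Control loop unavailable) [AND] = 0.38 × 0.31 = 0.117800
P(Reaction-wheel cluster unavailable) [AND] = 0.14 × 0.26 = 0.036400
P(Sensor suite fails) [AND] = 0.34 × 0.117800 × 0.036400 = 0.001458
P(Momentum path lost) [OR] = 1 − (1−0.13) × (1−0.04) × (1−0.35) = 0.457120
P(Thruster branch inoperative) [OR] = 1 − (1−0.21) × (1−0.457120) = 0.571125
P(Backup chain fails) [AND] = 0.571125 × 0.40 = 0.228450
P(Spacecraft attitude control lost) [OR] = 1 − (1−0.001458) × (1−0.228450) = 0.229575
Rounded to 4 decimal places: P(Spacecraft attitude control lost) ≈ 0.2296.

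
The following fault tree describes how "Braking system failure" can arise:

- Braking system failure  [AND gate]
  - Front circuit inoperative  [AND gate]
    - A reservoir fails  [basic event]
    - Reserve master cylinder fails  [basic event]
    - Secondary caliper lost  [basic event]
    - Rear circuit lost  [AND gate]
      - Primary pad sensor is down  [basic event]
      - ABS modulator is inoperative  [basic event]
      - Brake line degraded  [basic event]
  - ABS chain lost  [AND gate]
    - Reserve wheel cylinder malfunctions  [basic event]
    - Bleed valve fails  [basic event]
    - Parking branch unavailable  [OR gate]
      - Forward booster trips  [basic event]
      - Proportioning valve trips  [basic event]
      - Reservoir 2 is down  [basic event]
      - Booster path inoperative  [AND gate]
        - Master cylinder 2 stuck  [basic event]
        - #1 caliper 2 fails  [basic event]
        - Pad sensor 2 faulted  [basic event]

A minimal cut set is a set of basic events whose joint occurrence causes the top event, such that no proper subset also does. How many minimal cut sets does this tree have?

4

Rear circuit lost [AND]: one cut set from each child combined → 1 × 1 × 1 = 1 cut set(s).
Front circuit inoperative [AND]: one cut set from each child combined → 1 × 1 × 1 × 1 = 1 cut set(s).
Booster path inoperative [AND]: one cut set from each child combined → 1 × 1 × 1 = 1 cut set(s).
Parking branch unavailable [OR]: union of children's cut sets → 4 cut set(s).
ABS chain lost [AND]: one cut set from each child combined → 1 × 1 × 4 = 4 cut set(s).
Braking system failure [AND]: one cut set from each child combined → 1 × 4 = 4 cut set(s).
Minimal cut sets: {A reservoir fails, ABS modulator is inoperative, Bleed valve fails, Brake line degraded, Forward booster trips, Primary pad sensor is down, Reserve master cylinder fails, Reserve wheel cylinder malfunctions, Secondary caliper lost}; {A reservoir fails, ABS modulator is inoperative, Bleed valve fails, Brake line degraded, Primary pad sensor is down, Proportioning valve trips, Reserve master cylinder fails, Reserve wheel cylinder malfunctions, Secondary caliper lost}; {A reservoir fails, ABS modulator is inoperative, Bleed valve fails, Brake line degraded, Primary pad sensor is down, Reserve master cylinder fails, Reserve wheel cylinder malfunctions, Reservoir 2 is down, Secondary caliper lost}; {#1 caliper 2 fails, A reservoir fails, ABS modulator is inoperative, Bleed valve fails, Brake line degraded, Master cylinder 2 stuck, Pad sensor 2 faulted, Primary pad sensor is down, Reserve master cylinder fails, Reserve wheel cylinder malfunctions, Secondary caliper lost}.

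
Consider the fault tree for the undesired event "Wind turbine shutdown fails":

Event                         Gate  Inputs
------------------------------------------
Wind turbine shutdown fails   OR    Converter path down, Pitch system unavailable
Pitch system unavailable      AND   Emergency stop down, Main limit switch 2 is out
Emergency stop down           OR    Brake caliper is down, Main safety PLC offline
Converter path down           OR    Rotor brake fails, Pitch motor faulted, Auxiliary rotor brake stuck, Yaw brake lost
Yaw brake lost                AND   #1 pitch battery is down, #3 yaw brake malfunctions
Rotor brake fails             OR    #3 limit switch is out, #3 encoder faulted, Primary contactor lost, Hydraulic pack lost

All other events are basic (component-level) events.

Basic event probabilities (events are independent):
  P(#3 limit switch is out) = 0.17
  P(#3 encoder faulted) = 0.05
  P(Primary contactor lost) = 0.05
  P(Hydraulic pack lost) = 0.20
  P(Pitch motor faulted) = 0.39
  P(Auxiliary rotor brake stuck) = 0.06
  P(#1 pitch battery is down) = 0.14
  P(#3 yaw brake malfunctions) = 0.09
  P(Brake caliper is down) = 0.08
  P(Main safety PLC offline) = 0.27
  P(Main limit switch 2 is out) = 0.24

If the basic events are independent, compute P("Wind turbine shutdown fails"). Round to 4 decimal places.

0.6875

P(Rotor brake fails) [OR] = 1 − (1−0.17) × (1−0.05) × (1−0.05) × (1−0.20) = 0.400740
P(Yaw brake lost) [AND] = 0.14 × 0.09 = 0.012600
P(Converter path down) [OR] = 1 − (1−0.400740) × (1−0.39) × (1−0.06) × (1−0.012600) = 0.660714
P(Emergency stop down) [OR] = 1 − (1−0.08) × (1−0.27) = 0.328400
P(Pitch system unavailable) [AND] = 0.328400 × 0.24 = 0.078816
P(Wind turbine shutdown fails) [OR] = 1 − (1−0.660714) × (1−0.078816) = 0.687455
Rounded to 4 decimal places: P(Wind turbine shutdown fails) ≈ 0.6875.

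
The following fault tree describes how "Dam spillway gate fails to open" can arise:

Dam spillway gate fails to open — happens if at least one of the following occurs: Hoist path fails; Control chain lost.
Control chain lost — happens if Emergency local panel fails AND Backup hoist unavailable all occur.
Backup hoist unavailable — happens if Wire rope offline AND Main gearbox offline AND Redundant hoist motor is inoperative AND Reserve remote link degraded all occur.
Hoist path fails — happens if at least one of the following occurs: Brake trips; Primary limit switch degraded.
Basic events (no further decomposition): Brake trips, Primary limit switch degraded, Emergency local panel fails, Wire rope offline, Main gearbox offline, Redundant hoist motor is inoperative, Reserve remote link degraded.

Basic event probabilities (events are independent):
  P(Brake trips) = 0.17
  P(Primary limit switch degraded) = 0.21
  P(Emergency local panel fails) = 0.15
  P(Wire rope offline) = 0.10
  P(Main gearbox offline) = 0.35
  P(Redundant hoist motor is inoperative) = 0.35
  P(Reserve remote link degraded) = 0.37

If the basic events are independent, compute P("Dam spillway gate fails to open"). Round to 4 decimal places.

0.3447

P(Hoist path fails) [OR] = 1 − (1−0.17) × (1−0.21) = 0.344300
P(Backup hoist unavailable) [AND] = 0.10 × 0.35 × 0.35 × 0.37 = 0.004533
P(Control chain lost) [AND] = 0.15 × 0.004533 = 0.000680
P(Dam spillway gate fails to open) [OR] = 1 − (1−0.344300) × (1−0.000680) = 0.344746
Rounded to 4 decimal places: P(Dam spillway gate fails to open) ≈ 0.3447.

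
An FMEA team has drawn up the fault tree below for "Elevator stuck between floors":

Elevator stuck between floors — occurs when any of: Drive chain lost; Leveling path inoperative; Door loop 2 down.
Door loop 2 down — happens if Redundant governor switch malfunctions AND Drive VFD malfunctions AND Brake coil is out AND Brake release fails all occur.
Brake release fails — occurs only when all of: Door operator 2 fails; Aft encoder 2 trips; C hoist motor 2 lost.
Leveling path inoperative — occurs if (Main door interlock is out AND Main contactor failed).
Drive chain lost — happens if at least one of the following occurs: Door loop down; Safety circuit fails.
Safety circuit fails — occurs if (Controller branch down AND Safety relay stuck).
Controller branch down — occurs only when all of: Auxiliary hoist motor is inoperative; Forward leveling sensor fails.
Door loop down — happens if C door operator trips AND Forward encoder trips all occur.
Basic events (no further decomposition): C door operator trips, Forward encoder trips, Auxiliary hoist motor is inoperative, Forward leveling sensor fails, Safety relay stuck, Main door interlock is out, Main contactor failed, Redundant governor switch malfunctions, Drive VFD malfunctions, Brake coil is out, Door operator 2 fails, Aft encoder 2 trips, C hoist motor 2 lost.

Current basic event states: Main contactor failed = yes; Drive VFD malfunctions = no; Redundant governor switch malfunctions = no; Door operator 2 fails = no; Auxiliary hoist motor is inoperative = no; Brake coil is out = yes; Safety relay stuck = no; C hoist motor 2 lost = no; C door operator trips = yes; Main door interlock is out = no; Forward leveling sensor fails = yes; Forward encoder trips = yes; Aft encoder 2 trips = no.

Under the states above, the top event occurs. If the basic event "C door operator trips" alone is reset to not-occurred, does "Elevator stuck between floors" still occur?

No

Counterfactual: set "C door operator trips" to not occurred.
Door loop down [AND]: C door operator trips=not, Forward encoder trips=occurs → not all inputs occur → does not occur.
Controller branch down [AND]: Auxiliary hoist motor is inoperative=not, Forward leveling sensor fails=occurs → not all inputs occur → does not occur.
Safety circuit fails [AND]: Controller branch down=not, Safety relay stuck=not → not all inputs occur → does not occur.
Drive chain lost [OR]: Door loop down=not, Safety circuit fails=not → no input occurs → does not occur.
Leveling path inoperative [AND]: Main door interlock is out=not, Main contactor failed=occurs → not all inputs occur → does not occur.
Brake release fails [AND]: Door operator 2 fails=not, Aft encoder 2 trips=not, C hoist motor 2 lost=not → not all inputs occur → does not occur.
Door loop 2 down [AND]: Redundant governor switch malfunctions=not, Drive VFD malfunctions=not, Brake coil is out=occurs, Brake release fails=not → not all inputs occur → does not occur.
Elevator stuck between floors [OR]: Drive chain lost=not, Leveling path inoperative=not, Door loop 2 down=not → no input occurs → does not occur.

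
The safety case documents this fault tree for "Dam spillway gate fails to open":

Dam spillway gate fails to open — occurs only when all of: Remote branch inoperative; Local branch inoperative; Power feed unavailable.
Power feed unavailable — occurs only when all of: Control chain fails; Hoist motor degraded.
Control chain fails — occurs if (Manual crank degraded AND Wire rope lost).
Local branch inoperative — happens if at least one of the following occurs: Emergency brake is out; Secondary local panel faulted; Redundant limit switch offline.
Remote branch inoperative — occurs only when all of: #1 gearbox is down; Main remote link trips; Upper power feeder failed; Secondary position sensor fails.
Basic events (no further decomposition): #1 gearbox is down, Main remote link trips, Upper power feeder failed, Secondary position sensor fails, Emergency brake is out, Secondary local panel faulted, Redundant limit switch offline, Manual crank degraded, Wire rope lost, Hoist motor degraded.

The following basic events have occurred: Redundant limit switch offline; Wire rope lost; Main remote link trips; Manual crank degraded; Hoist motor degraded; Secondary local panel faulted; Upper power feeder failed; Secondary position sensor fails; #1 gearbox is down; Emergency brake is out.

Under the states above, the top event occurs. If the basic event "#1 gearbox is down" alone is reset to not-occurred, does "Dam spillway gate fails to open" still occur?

Counterfactual: set "#1 gearbox is down" to not occurred.
Remote branch inoperative [AND]: #1 gearbox is down=not, Main remote link trips=occurs, Upper power feeder failed=occurs, Secondary position sensor fails=occurs → not all inputs occur → does not occur.
Local branch inoperative [OR]: Emergency brake is out=occurs, Secondary local panel faulted=occurs, Redundant limit switch offline=occurs → at least one input occurs → occurs.
Control chain fails [AND]: Manual crank degraded=occurs, Wire rope lost=occurs → all inputs occur → occurs.
Power feed unavailable [AND]: Control chain fails=occurs, Hoist motor degraded=occurs → all inputs occur → occurs.
Dam spillway gate fails to open [AND]: Remote branch inoperative=not, Local branch inoperative=occurs, Power feed unavailable=occurs → not all inputs occur → does not occur.

No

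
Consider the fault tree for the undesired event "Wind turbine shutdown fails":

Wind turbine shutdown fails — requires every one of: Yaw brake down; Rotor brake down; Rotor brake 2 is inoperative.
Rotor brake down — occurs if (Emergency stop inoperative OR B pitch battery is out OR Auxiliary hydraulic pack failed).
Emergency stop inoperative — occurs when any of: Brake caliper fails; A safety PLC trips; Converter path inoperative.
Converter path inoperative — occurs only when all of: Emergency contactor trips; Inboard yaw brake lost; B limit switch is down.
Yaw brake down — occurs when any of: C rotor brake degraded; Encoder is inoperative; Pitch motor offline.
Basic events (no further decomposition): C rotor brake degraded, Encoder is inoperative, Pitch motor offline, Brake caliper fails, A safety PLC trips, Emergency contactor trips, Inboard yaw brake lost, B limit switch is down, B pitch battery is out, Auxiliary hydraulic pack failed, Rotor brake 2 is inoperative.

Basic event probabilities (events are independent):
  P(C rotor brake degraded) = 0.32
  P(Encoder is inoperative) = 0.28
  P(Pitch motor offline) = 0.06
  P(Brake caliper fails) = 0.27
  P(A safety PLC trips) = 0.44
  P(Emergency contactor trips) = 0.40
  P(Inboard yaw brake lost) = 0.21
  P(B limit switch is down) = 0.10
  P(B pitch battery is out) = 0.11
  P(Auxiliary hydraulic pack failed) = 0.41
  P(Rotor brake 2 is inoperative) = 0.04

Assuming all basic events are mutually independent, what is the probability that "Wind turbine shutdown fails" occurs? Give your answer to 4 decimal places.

P(Yaw brake down) [OR] = 1 − (1−0.32) × (1−0.28) × (1−0.06) = 0.539776
P(Converter path inoperative) [AND] = 0.40 × 0.21 × 0.10 = 0.008400
P(Emergency stop inoperative) [OR] = 1 − (1−0.27) × (1−0.44) × (1−0.008400) = 0.594634
P(Rotor brake down) [OR] = 1 − (1−0.594634) × (1−0.11) × (1−0.41) = 0.787142
P(Wind turbine shutdown fails) [AND] = 0.539776 × 0.787142 × 0.04 = 0.016995
Rounded to 4 decimal places: P(Wind turbine shutdown fails) ≈ 0.0170.

0.0170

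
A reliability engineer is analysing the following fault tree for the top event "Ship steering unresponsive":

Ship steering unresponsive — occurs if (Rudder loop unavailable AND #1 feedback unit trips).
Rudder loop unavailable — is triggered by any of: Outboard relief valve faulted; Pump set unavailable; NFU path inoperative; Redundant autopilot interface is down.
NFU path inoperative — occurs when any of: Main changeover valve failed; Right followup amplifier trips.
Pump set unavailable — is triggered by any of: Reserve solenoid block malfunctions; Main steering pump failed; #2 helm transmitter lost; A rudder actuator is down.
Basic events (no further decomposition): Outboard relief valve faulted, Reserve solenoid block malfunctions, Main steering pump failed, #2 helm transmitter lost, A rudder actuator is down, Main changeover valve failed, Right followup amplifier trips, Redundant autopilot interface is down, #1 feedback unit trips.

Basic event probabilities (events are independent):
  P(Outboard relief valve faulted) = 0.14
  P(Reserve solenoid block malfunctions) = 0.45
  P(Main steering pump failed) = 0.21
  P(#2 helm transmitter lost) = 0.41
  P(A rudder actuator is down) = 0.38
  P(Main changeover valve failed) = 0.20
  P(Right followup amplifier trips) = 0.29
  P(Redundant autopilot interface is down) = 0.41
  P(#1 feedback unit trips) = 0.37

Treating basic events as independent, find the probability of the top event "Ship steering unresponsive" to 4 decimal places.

P(Pump set unavailable) [OR] = 1 − (1−0.45) × (1−0.21) × (1−0.41) × (1−0.38) = 0.841060
P(NFU path inoperative) [OR] = 1 − (1−0.20) × (1−0.29) = 0.432000
P(Rudder loop unavailable) [OR] = 1 − (1−0.14) × (1−0.841060) × (1−0.432000) × (1−0.41) = 0.954193
P(Ship steering unresponsive) [AND] = 0.954193 × 0.37 = 0.353051
Rounded to 4 decimal places: P(Ship steering unresponsive) ≈ 0.3531.

0.3531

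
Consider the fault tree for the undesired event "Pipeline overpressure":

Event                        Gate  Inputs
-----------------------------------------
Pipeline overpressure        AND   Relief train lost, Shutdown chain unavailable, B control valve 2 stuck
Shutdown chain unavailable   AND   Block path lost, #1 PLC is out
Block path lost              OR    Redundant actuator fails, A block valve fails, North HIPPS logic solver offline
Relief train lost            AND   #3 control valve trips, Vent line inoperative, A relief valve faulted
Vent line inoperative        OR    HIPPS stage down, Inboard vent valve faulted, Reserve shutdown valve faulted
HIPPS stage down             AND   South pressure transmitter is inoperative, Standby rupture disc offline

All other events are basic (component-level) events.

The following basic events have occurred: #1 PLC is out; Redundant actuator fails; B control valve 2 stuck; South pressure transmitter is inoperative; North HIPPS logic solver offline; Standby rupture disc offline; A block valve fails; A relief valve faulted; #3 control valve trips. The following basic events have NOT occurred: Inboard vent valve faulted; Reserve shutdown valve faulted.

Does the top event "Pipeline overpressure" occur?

Yes

HIPPS stage down [AND]: South pressure transmitter is inoperative=occurs, Standby rupture disc offline=occurs → all inputs occur → occurs.
Vent line inoperative [OR]: HIPPS stage down=occurs, Inboard vent valve faulted=not, Reserve shutdown valve faulted=not → at least one input occurs → occurs.
Relief train lost [AND]: #3 control valve trips=occurs, Vent line inoperative=occurs, A relief valve faulted=occurs → all inputs occur → occurs.
Block path lost [OR]: Redundant actuator fails=occurs, A block valve fails=occurs, North HIPPS logic solver offline=occurs → at least one input occurs → occurs.
Shutdown chain unavailable [AND]: Block path lost=occurs, #1 PLC is out=occurs → all inputs occur → occurs.
Pipeline overpressure [AND]: Relief train lost=occurs, Shutdown chain unavailable=occurs, B control valve 2 stuck=occurs → all inputs occur → occurs.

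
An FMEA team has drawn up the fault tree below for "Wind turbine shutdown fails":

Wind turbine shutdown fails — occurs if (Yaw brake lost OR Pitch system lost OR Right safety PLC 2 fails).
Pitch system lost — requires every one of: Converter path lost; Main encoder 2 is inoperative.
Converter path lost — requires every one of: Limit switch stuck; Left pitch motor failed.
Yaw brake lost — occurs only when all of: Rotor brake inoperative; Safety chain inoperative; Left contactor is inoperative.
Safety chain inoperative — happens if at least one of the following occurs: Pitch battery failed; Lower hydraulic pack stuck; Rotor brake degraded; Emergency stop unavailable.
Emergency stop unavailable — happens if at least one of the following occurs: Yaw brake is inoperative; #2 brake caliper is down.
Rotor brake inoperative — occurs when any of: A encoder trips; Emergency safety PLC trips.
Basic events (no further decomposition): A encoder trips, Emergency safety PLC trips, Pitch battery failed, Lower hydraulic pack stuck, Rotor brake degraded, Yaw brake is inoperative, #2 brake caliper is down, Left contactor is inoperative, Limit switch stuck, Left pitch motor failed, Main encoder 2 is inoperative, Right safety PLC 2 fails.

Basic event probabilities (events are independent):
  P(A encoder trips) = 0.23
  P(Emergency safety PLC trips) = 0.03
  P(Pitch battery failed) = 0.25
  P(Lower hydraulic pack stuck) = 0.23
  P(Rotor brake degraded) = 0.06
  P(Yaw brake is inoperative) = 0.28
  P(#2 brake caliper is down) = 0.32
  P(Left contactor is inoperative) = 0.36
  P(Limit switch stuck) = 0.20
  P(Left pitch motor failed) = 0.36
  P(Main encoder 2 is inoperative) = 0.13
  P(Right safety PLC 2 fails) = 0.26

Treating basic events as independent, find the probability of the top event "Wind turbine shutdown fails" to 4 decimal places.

P(Rotor brake inoperative) [OR] = 1 − (1−0.23) × (1−0.03) = 0.253100
P(Emergency stop unavailable) [OR] = 1 − (1−0.28) × (1−0.32) = 0.510400
P(Safety chain inoperative) [OR] = 1 − (1−0.25) × (1−0.23) × (1−0.06) × (1−0.510400) = 0.734221
P(Yaw brake lost) [AND] = 0.253100 × 0.734221 × 0.36 = 0.066899
P(Converter path lost) [AND] = 0.20 × 0.36 = 0.072000
P(Pitch system lost) [AND] = 0.072000 × 0.13 = 0.009360
P(Wind turbine shutdown fails) [OR] = 1 − (1−0.066899) × (1−0.009360) × (1−0.26) = 0.315968
Rounded to 4 decimal places: P(Wind turbine shutdown fails) ≈ 0.3160.

0.3160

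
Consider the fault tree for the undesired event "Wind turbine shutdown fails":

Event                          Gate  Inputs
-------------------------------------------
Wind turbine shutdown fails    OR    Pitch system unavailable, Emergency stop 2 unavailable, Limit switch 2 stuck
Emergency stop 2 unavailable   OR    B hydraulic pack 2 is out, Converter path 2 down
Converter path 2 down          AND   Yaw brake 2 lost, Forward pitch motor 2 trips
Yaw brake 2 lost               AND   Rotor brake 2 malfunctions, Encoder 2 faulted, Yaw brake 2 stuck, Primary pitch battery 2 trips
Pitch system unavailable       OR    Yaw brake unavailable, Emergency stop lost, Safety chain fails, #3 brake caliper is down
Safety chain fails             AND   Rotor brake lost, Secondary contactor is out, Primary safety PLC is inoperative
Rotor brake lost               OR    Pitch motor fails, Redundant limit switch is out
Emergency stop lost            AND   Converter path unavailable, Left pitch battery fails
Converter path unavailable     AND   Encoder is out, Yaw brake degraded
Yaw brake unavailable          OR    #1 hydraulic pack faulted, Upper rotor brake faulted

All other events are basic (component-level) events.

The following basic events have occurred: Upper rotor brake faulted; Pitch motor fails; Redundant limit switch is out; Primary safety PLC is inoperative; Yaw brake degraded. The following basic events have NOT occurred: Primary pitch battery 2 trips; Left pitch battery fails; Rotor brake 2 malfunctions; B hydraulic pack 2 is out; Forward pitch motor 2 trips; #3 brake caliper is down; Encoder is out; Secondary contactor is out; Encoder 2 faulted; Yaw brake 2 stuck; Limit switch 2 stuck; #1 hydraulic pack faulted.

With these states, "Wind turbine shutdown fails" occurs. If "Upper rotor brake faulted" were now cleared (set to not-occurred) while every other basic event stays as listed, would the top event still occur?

No

Counterfactual: set "Upper rotor brake faulted" to not occurred.
Yaw brake unavailable [OR]: #1 hydraulic pack faulted=not, Upper rotor brake faulted=not → no input occurs → does not occur.
Converter path unavailable [AND]: Encoder is out=not, Yaw brake degraded=occurs → not all inputs occur → does not occur.
Emergency stop lost [AND]: Converter path unavailable=not, Left pitch battery fails=not → not all inputs occur → does not occur.
Rotor brake lost [OR]: Pitch motor fails=occurs, Redundant limit switch is out=occurs → at least one input occurs → occurs.
Safety chain fails [AND]: Rotor brake lost=occurs, Secondary contactor is out=not, Primary safety PLC is inoperative=occurs → not all inputs occur → does not occur.
Pitch system unavailable [OR]: Yaw brake unavailable=not, Emergency stop lost=not, Safety chain fails=not, #3 brake caliper is down=not → no input occurs → does not occur.
Yaw brake 2 lost [AND]: Rotor brake 2 malfunctions=not, Encoder 2 faulted=not, Yaw brake 2 stuck=not, Primary pitch battery 2 trips=not → not all inputs occur → does not occur.
Converter path 2 down [AND]: Yaw brake 2 lost=not, Forward pitch motor 2 trips=not → not all inputs occur → does not occur.
Emergency stop 2 unavailable [OR]: B hydraulic pack 2 is out=not, Converter path 2 down=not → no input occurs → does not occur.
Wind turbine shutdown fails [OR]: Pitch system unavailable=not, Emergency stop 2 unavailable=not, Limit switch 2 stuck=not → no input occurs → does not occur.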